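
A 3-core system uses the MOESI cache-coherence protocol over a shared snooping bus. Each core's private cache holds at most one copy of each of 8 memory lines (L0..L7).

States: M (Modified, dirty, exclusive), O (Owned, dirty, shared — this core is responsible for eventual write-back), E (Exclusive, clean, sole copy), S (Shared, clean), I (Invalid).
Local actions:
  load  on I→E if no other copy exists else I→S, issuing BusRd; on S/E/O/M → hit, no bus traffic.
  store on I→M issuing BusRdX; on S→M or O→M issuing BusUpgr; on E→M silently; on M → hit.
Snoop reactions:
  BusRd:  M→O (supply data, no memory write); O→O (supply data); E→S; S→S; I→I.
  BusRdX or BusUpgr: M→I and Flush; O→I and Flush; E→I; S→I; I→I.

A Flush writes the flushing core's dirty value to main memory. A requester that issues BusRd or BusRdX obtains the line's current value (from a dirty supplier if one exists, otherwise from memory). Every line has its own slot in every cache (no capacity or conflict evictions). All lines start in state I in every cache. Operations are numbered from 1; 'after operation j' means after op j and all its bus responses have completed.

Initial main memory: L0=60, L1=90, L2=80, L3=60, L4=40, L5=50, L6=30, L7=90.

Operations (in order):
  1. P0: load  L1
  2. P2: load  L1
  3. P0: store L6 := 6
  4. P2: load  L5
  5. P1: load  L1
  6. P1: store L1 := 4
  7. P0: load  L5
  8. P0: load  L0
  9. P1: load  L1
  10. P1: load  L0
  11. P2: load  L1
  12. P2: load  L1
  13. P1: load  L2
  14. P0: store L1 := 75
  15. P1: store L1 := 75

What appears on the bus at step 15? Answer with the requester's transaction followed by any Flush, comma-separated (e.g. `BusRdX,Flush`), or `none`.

[1] P0: load  L1 | P0:E(90), P1:I, P2:I | bus: BusRd
[2] P2: load  L1 | P0:S(90), P1:I, P2:S(90) | bus: BusRd
[3] P0: store L6 := 6 | P0:M(6), P1:I, P2:I | bus: BusRdX
[4] P2: load  L5 | P0:I, P1:I, P2:E(50) | bus: BusRd
[5] P1: load  L1 | P0:S(90), P1:S(90), P2:S(90) | bus: BusRd
[6] P1: store L1 := 4 | P0:I, P1:M(4), P2:I | bus: BusUpgr
[7] P0: load  L5 | P0:S(50), P1:I, P2:S(50) | bus: BusRd
[8] P0: load  L0 | P0:E(60), P1:I, P2:I | bus: BusRd
[9] P1: load  L1 | P0:I, P1:M(4), P2:I | bus: none
[10] P1: load  L0 | P0:S(60), P1:S(60), P2:I | bus: BusRd
[11] P2: load  L1 | P0:I, P1:O(4), P2:S(4) | bus: BusRd
[12] P2: load  L1 | P0:I, P1:O(4), P2:S(4) | bus: none
[13] P1: load  L2 | P0:I, P1:E(80), P2:I | bus: BusRd
[14] P0: store L1 := 75 | P0:M(75), P1:I, P2:I | bus: BusRdX,Flush
[15] P1: store L1 := 75 | P0:I, P1:M(75), P2:I | bus: BusRdX,Flush

bus = BusRdX,Flush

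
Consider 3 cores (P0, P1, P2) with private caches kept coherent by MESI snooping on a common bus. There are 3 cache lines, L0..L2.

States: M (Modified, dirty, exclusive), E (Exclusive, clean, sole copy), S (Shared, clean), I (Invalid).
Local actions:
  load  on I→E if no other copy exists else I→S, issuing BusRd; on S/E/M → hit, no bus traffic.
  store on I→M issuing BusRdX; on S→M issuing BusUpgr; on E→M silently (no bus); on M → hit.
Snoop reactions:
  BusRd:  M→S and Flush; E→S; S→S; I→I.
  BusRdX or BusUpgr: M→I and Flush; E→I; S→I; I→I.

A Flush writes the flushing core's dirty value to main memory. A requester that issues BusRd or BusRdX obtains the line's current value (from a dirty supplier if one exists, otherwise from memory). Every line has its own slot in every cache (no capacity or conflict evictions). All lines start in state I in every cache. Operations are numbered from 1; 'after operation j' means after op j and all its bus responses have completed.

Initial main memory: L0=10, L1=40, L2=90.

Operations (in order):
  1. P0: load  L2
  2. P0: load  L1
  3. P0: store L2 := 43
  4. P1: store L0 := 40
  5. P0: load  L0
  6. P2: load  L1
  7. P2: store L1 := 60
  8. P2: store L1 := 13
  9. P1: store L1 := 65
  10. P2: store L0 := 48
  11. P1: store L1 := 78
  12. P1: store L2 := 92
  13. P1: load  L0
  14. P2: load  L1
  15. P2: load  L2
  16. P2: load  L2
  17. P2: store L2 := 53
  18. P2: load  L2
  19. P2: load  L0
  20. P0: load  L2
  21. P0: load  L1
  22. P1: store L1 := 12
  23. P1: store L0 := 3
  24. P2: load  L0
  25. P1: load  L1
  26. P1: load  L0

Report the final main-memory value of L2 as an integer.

memory[L2] = 53

  op1 P0: load  L2 → E/I/I on L2; bus BusRd; mem=90
  op2 P0: load  L1 → E/I/I on L1; bus BusRd; mem=40
  op3 P0: store L2 := 43 → M/I/I on L2; bus (none); mem=90
  op4 P1: store L0 := 40 → I/M/I on L0; bus BusRdX; mem=10
  op5 P0: load  L0 → S/S/I on L0; bus BusRd Flush; mem=40
  op6 P2: load  L1 → S/I/S on L1; bus BusRd; mem=40
  op7 P2: store L1 := 60 → I/I/M on L1; bus BusUpgr; mem=40
  op8 P2: store L1 := 13 → I/I/M on L1; bus (none); mem=40
  op9 P1: store L1 := 65 → I/M/I on L1; bus BusRdX Flush; mem=13
  op10 P2: store L0 := 48 → I/I/M on L0; bus BusRdX; mem=40
  op11 P1: store L1 := 78 → I/M/I on L1; bus (none); mem=13
  op12 P1: store L2 := 92 → I/M/I on L2; bus BusRdX Flush; mem=43
  op13 P1: load  L0 → I/S/S on L0; bus BusRd Flush; mem=48
  op14 P2: load  L1 → I/S/S on L1; bus BusRd Flush; mem=78
  op15 P2: load  L2 → I/S/S on L2; bus BusRd Flush; mem=92
  op16 P2: load  L2 → I/S/S on L2; bus (none); mem=92
  op17 P2: store L2 := 53 → I/I/M on L2; bus BusUpgr; mem=92
  op18 P2: load  L2 → I/I/M on L2; bus (none); mem=92
  op19 P2: load  L0 → I/S/S on L0; bus (none); mem=48
  op20 P0: load  L2 → S/I/S on L2; bus BusRd Flush; mem=53
  op21 P0: load  L1 → S/S/S on L1; bus BusRd; mem=78
  op22 P1: store L1 := 12 → I/M/I on L1; bus BusUpgr; mem=78
  op23 P1: store L0 := 3 → I/M/I on L0; bus BusUpgr; mem=48
  op24 P2: load  L0 → I/S/S on L0; bus BusRd Flush; mem=3
  op25 P1: load  L1 → I/M/I on L1; bus (none); mem=78
  op26 P1: load  L0 → I/S/S on L0; bus (none); mem=3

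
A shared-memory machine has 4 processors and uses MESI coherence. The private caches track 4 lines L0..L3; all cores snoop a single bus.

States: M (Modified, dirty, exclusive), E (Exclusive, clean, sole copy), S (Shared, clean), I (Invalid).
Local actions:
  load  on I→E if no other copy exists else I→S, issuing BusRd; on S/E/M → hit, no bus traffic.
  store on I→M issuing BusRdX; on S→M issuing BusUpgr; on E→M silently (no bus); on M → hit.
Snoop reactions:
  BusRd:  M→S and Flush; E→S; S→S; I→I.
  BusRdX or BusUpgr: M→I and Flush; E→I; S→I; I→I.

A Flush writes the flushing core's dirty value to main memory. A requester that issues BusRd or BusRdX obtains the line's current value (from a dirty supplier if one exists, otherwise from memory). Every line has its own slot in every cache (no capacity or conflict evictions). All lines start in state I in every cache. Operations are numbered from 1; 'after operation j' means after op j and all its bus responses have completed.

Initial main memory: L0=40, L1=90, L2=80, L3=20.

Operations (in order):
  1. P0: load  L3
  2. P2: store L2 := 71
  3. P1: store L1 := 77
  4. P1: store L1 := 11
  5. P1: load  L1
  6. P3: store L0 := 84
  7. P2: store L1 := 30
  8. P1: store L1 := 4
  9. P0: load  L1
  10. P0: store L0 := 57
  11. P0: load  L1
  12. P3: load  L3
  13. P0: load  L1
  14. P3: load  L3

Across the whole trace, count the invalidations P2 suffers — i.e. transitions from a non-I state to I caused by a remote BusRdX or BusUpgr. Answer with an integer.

step 1: P0: load  L3  ⟶  EIII  (L3)  txn=BusRd  M[L3]=20
step 2: P2: store L2 := 71  ⟶  IIMI  (L2)  txn=BusRdX  M[L2]=80
step 3: P1: store L1 := 77  ⟶  IMII  (L1)  txn=BusRdX  M[L1]=90
step 4: P1: store L1 := 11  ⟶  IMII  (L1)  txn=∅  M[L1]=90
step 5: P1: load  L1  ⟶  IMII  (L1)  txn=∅  M[L1]=90
step 6: P3: store L0 := 84  ⟶  IIIM  (L0)  txn=BusRdX  M[L0]=40
step 7: P2: store L1 := 30  ⟶  IIMI  (L1)  txn=BusRdX+Flush  M[L1]=11
step 8: P1: store L1 := 4  ⟶  IMII  (L1)  txn=BusRdX+Flush  M[L1]=30
step 9: P0: load  L1  ⟶  SSII  (L1)  txn=BusRd+Flush  M[L1]=4
step 10: P0: store L0 := 57  ⟶  MIII  (L0)  txn=BusRdX+Flush  M[L0]=84
step 11: P0: load  L1  ⟶  SSII  (L1)  txn=∅  M[L1]=4
step 12: P3: load  L3  ⟶  SIIS  (L3)  txn=BusRd  M[L3]=20
step 13: P0: load  L1  ⟶  SSII  (L1)  txn=∅  M[L1]=4
step 14: P3: load  L3  ⟶  SIIS  (L3)  txn=∅  M[L3]=20

invalidations = 1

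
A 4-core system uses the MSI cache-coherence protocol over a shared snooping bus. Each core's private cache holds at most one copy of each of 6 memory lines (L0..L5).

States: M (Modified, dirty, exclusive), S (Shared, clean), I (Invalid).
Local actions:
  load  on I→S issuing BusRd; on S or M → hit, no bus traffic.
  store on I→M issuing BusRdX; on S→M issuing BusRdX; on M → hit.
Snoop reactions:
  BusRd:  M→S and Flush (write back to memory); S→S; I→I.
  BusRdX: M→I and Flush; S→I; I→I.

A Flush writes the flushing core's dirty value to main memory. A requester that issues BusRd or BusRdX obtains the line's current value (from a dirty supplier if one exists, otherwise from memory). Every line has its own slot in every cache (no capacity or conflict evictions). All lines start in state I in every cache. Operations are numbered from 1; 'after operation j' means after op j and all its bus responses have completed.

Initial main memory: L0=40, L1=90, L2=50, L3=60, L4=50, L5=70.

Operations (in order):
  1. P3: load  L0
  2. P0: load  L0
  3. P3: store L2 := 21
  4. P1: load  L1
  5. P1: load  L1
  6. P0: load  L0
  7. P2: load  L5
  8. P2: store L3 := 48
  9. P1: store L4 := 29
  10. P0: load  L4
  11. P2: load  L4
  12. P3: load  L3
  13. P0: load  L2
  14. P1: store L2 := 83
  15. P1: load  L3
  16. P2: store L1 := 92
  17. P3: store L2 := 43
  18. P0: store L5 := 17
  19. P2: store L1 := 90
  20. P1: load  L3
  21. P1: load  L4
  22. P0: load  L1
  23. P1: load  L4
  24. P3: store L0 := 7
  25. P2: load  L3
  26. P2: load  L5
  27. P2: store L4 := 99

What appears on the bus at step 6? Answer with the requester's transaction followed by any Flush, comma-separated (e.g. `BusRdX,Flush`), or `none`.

bus = none

[1] P3: load  L0 | P0:I, P1:I, P2:I, P3:S(40) | bus: BusRd
[2] P0: load  L0 | P0:S(40), P1:I, P2:I, P3:S(40) | bus: BusRd
[3] P3: store L2 := 21 | P0:I, P1:I, P2:I, P3:M(21) | bus: BusRdX
[4] P1: load  L1 | P0:I, P1:S(90), P2:I, P3:I | bus: BusRd
[5] P1: load  L1 | P0:I, P1:S(90), P2:I, P3:I | bus: none
[6] P0: load  L0 | P0:S(40), P1:I, P2:I, P3:S(40) | bus: none
[7] P2: load  L5 | P0:I, P1:I, P2:S(70), P3:I | bus: BusRd
[8] P2: store L3 := 48 | P0:I, P1:I, P2:M(48), P3:I | bus: BusRdX
[9] P1: store L4 := 29 | P0:I, P1:M(29), P2:I, P3:I | bus: BusRdX
[10] P0: load  L4 | P0:S(29), P1:S(29), P2:I, P3:I | bus: BusRd,Flush
[11] P2: load  L4 | P0:S(29), P1:S(29), P2:S(29), P3:I | bus: BusRd
[12] P3: load  L3 | P0:I, P1:I, P2:S(48), P3:S(48) | bus: BusRd,Flush
[13] P0: load  L2 | P0:S(21), P1:I, P2:I, P3:S(21) | bus: BusRd,Flush
[14] P1: store L2 := 83 | P0:I, P1:M(83), P2:I, P3:I | bus: BusRdX
[15] P1: load  L3 | P0:I, P1:S(48), P2:S(48), P3:S(48) | bus: BusRd
[16] P2: store L1 := 92 | P0:I, P1:I, P2:M(92), P3:I | bus: BusRdX
[17] P3: store L2 := 43 | P0:I, P1:I, P2:I, P3:M(43) | bus: BusRdX,Flush
[18] P0: store L5 := 17 | P0:M(17), P1:I, P2:I, P3:I | bus: BusRdX
[19] P2: store L1 := 90 | P0:I, P1:I, P2:M(90), P3:I | bus: none
[20] P1: load  L3 | P0:I, P1:S(48), P2:S(48), P3:S(48) | bus: none
[21] P1: load  L4 | P0:S(29), P1:S(29), P2:S(29), P3:I | bus: none
[22] P0: load  L1 | P0:S(90), P1:I, P2:S(90), P3:I | bus: BusRd,Flush
[23] P1: load  L4 | P0:S(29), P1:S(29), P2:S(29), P3:I | bus: none
[24] P3: store L0 := 7 | P0:I, P1:I, P2:I, P3:M(7) | bus: BusRdX
[25] P2: load  L3 | P0:I, P1:S(48), P2:S(48), P3:S(48) | bus: none
[26] P2: load  L5 | P0:S(17), P1:I, P2:S(17), P3:I | bus: BusRd,Flush
[27] P2: store L4 := 99 | P0:I, P1:I, P2:M(99), P3:I | bus: BusRdX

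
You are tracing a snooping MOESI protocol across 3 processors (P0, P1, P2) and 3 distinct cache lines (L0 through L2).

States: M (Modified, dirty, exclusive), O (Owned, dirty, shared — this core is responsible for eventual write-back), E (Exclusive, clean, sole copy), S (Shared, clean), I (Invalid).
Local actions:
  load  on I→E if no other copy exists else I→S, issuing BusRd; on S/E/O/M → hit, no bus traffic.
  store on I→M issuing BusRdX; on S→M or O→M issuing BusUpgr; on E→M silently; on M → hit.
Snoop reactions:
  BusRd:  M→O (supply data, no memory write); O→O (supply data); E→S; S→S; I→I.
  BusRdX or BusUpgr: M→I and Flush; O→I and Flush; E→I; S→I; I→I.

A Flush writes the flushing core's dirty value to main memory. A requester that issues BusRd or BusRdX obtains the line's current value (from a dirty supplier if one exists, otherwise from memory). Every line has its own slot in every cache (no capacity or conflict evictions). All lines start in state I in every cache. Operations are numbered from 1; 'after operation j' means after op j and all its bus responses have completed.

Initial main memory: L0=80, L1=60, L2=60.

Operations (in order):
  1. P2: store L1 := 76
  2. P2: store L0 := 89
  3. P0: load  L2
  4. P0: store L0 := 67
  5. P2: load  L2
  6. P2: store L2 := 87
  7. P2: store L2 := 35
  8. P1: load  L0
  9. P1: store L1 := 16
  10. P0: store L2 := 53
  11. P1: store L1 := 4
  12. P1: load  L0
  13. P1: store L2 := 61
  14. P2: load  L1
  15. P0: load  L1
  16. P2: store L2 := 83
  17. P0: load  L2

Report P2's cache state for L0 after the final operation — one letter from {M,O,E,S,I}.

state = I

1. P2: store L1 := 76  bus=[BusRdX]  L1: P0=I P1=I P2=M  mem[L1]=60
2. P2: store L0 := 89  bus=[BusRdX]  L0: P0=I P1=I P2=M  mem[L0]=80
3. P0: load  L2  bus=[BusRd]  L2: P0=E P1=I P2=I  mem[L2]=60
4. P0: store L0 := 67  bus=[BusRdX,Flush]  L0: P0=M P1=I P2=I  mem[L0]=89
5. P2: load  L2  bus=[BusRd]  L2: P0=S P1=I P2=S  mem[L2]=60
6. P2: store L2 := 87  bus=[BusUpgr]  L2: P0=I P1=I P2=M  mem[L2]=60
7. P2: store L2 := 35  bus=[-]  L2: P0=I P1=I P2=M  mem[L2]=60
8. P1: load  L0  bus=[BusRd]  L0: P0=O P1=S P2=I  mem[L0]=89
9. P1: store L1 := 16  bus=[BusRdX,Flush]  L1: P0=I P1=M P2=I  mem[L1]=76
10. P0: store L2 := 53  bus=[BusRdX,Flush]  L2: P0=M P1=I P2=I  mem[L2]=35
11. P1: store L1 := 4  bus=[-]  L1: P0=I P1=M P2=I  mem[L1]=76
12. P1: load  L0  bus=[-]  L0: P0=O P1=S P2=I  mem[L0]=89
13. P1: store L2 := 61  bus=[BusRdX,Flush]  L2: P0=I P1=M P2=I  mem[L2]=53
14. P2: load  L1  bus=[BusRd]  L1: P0=I P1=O P2=S  mem[L1]=76
15. P0: load  L1  bus=[BusRd]  L1: P0=S P1=O P2=S  mem[L1]=76
16. P2: store L2 := 83  bus=[BusRdX,Flush]  L2: P0=I P1=I P2=M  mem[L2]=61
17. P0: load  L2  bus=[BusRd]  L2: P0=S P1=I P2=O  mem[L2]=61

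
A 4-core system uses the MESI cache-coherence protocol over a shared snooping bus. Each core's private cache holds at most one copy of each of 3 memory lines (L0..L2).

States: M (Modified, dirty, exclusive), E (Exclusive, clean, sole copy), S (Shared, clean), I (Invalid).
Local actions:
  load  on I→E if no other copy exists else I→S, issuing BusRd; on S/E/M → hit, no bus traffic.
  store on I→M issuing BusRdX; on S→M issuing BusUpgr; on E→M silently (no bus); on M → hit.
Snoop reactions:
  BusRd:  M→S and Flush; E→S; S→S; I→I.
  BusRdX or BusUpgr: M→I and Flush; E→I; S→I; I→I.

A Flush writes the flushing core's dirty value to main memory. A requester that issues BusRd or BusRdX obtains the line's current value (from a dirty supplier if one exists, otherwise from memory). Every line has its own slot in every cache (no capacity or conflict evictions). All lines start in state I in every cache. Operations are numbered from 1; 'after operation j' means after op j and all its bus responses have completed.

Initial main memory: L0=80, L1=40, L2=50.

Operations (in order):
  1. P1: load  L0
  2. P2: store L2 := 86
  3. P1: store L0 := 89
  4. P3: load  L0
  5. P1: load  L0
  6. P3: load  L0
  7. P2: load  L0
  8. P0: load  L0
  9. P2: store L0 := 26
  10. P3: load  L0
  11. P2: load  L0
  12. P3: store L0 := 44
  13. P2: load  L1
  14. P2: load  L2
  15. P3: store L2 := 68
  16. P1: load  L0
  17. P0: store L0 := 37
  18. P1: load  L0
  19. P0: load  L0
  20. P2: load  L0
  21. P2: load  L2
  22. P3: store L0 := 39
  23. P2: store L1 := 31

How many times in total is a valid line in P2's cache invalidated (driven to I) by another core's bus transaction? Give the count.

step 1: P1: load  L0  ⟶  IEII  (L0)  txn=BusRd  M[L0]=80
step 2: P2: store L2 := 86  ⟶  IIMI  (L2)  txn=BusRdX  M[L2]=50
step 3: P1: store L0 := 89  ⟶  IMII  (L0)  txn=∅  M[L0]=80
step 4: P3: load  L0  ⟶  ISIS  (L0)  txn=BusRd+Flush  M[L0]=89
step 5: P1: load  L0  ⟶  ISIS  (L0)  txn=∅  M[L0]=89
step 6: P3: load  L0  ⟶  ISIS  (L0)  txn=∅  M[L0]=89
step 7: P2: load  L0  ⟶  ISSS  (L0)  txn=BusRd  M[L0]=89
step 8: P0: load  L0  ⟶  SSSS  (L0)  txn=BusRd  M[L0]=89
step 9: P2: store L0 := 26  ⟶  IIMI  (L0)  txn=BusUpgr  M[L0]=89
step 10: P3: load  L0  ⟶  IISS  (L0)  txn=BusRd+Flush  M[L0]=26
step 11: P2: load  L0  ⟶  IISS  (L0)  txn=∅  M[L0]=26
step 12: P3: store L0 := 44  ⟶  IIIM  (L0)  txn=BusUpgr  M[L0]=26
step 13: P2: load  L1  ⟶  IIEI  (L1)  txn=BusRd  M[L1]=40
step 14: P2: load  L2  ⟶  IIMI  (L2)  txn=∅  M[L2]=50
step 15: P3: store L2 := 68  ⟶  IIIM  (L2)  txn=BusRdX+Flush  M[L2]=86
step 16: P1: load  L0  ⟶  ISIS  (L0)  txn=BusRd+Flush  M[L0]=44
step 17: P0: store L0 := 37  ⟶  MIII  (L0)  txn=BusRdX  M[L0]=44
step 18: P1: load  L0  ⟶  SSII  (L0)  txn=BusRd+Flush  M[L0]=37
step 19: P0: load  L0  ⟶  SSII  (L0)  txn=∅  M[L0]=37
step 20: P2: load  L0  ⟶  SSSI  (L0)  txn=BusRd  M[L0]=37
step 21: P2: load  L2  ⟶  IISS  (L2)  txn=BusRd+Flush  M[L2]=68
step 22: P3: store L0 := 39  ⟶  IIIM  (L0)  txn=BusRdX  M[L0]=37
step 23: P2: store L1 := 31  ⟶  IIMI  (L1)  txn=∅  M[L1]=40

invalidations = 3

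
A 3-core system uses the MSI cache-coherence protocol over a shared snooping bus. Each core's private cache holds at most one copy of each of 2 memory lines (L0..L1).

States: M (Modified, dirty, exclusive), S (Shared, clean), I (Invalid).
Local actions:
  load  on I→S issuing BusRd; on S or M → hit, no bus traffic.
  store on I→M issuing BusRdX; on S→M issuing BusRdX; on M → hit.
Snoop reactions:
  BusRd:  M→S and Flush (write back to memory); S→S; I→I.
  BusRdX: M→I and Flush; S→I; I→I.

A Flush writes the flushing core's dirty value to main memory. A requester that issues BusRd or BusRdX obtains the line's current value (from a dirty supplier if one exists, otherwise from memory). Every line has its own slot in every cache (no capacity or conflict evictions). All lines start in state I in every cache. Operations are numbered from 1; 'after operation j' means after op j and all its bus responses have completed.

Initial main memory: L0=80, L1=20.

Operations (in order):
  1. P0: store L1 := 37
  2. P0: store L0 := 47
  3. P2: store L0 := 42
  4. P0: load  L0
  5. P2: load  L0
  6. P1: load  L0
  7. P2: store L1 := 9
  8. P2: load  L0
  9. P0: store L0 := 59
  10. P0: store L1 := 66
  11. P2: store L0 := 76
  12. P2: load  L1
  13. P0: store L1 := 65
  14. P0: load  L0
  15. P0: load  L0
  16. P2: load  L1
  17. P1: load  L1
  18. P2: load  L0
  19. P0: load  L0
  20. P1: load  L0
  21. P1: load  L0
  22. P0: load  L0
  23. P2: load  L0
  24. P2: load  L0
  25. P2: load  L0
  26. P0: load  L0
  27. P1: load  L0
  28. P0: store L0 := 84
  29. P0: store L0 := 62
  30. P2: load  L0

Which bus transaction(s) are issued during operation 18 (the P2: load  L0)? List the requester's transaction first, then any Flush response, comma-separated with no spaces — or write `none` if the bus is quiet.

bus = none

step 1: P0: store L1 := 37  ⟶  MII  (L1)  txn=BusRdX  M[L1]=20
step 2: P0: store L0 := 47  ⟶  MII  (L0)  txn=BusRdX  M[L0]=80
step 3: P2: store L0 := 42  ⟶  IIM  (L0)  txn=BusRdX+Flush  M[L0]=47
step 4: P0: load  L0  ⟶  SIS  (L0)  txn=BusRd+Flush  M[L0]=42
step 5: P2: load  L0  ⟶  SIS  (L0)  txn=∅  M[L0]=42
step 6: P1: load  L0  ⟶  SSS  (L0)  txn=BusRd  M[L0]=42
step 7: P2: store L1 := 9  ⟶  IIM  (L1)  txn=BusRdX+Flush  M[L1]=37
step 8: P2: load  L0  ⟶  SSS  (L0)  txn=∅  M[L0]=42
step 9: P0: store L0 := 59  ⟶  MII  (L0)  txn=BusRdX  M[L0]=42
step 10: P0: store L1 := 66  ⟶  MII  (L1)  txn=BusRdX+Flush  M[L1]=9
step 11: P2: store L0 := 76  ⟶  IIM  (L0)  txn=BusRdX+Flush  M[L0]=59
step 12: P2: load  L1  ⟶  SIS  (L1)  txn=BusRd+Flush  M[L1]=66
step 13: P0: store L1 := 65  ⟶  MII  (L1)  txn=BusRdX  M[L1]=66
step 14: P0: load  L0  ⟶  SIS  (L0)  txn=BusRd+Flush  M[L0]=76
step 15: P0: load  L0  ⟶  SIS  (L0)  txn=∅  M[L0]=76
step 16: P2: load  L1  ⟶  SIS  (L1)  txn=BusRd+Flush  M[L1]=65
step 17: P1: load  L1  ⟶  SSS  (L1)  txn=BusRd  M[L1]=65
step 18: P2: load  L0  ⟶  SIS  (L0)  txn=∅  M[L0]=76
step 19: P0: load  L0  ⟶  SIS  (L0)  txn=∅  M[L0]=76
step 20: P1: load  L0  ⟶  SSS  (L0)  txn=BusRd  M[L0]=76
step 21: P1: load  L0  ⟶  SSS  (L0)  txn=∅  M[L0]=76
step 22: P0: load  L0  ⟶  SSS  (L0)  txn=∅  M[L0]=76
step 23: P2: load  L0  ⟶  SSS  (L0)  txn=∅  M[L0]=76
step 24: P2: load  L0  ⟶  SSS  (L0)  txn=∅  M[L0]=76
step 25: P2: load  L0  ⟶  SSS  (L0)  txn=∅  M[L0]=76
step 26: P0: load  L0  ⟶  SSS  (L0)  txn=∅  M[L0]=76
step 27: P1: load  L0  ⟶  SSS  (L0)  txn=∅  M[L0]=76
step 28: P0: store L0 := 84  ⟶  MII  (L0)  txn=BusRdX  M[L0]=76
step 29: P0: store L0 := 62  ⟶  MII  (L0)  txn=∅  M[L0]=76
step 30: P2: load  L0  ⟶  SIS  (L0)  txn=BusRd+Flush  M[L0]=62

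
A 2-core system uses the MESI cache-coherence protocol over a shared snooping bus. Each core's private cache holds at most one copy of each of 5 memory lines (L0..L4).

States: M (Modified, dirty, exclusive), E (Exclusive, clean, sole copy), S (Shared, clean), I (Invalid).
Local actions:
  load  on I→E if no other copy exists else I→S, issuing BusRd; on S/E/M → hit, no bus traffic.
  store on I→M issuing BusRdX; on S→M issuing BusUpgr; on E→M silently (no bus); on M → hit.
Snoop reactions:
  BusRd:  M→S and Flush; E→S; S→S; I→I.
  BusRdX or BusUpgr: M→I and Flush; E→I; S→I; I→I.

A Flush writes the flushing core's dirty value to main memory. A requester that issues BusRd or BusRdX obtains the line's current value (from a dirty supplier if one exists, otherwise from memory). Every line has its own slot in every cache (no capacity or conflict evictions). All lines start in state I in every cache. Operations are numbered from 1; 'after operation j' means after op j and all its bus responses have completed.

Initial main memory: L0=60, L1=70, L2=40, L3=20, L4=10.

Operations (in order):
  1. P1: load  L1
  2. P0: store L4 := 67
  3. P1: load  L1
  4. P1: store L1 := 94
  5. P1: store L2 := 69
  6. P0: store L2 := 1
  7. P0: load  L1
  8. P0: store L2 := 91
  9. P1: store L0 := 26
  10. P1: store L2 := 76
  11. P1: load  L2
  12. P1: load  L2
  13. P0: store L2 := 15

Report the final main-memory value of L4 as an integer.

  op1 P1: load  L1 → I/E on L1; bus BusRd; mem=70
  op2 P0: store L4 := 67 → M/I on L4; bus BusRdX; mem=10
  op3 P1: load  L1 → I/E on L1; bus (none); mem=70
  op4 P1: store L1 := 94 → I/M on L1; bus (none); mem=70
  op5 P1: store L2 := 69 → I/M on L2; bus BusRdX; mem=40
  op6 P0: store L2 := 1 → M/I on L2; bus BusRdX Flush; mem=69
  op7 P0: load  L1 → S/S on L1; bus BusRd Flush; mem=94
  op8 P0: store L2 := 91 → M/I on L2; bus (none); mem=69
  op9 P1: store L0 := 26 → I/M on L0; bus BusRdX; mem=60
  op10 P1: store L2 := 76 → I/M on L2; bus BusRdX Flush; mem=91
  op11 P1: load  L2 → I/M on L2; bus (none); mem=91
  op12 P1: load  L2 → I/M on L2; bus (none); mem=91
  op13 P0: store L2 := 15 → M/I on L2; bus BusRdX Flush; mem=76

memory[L4] = 10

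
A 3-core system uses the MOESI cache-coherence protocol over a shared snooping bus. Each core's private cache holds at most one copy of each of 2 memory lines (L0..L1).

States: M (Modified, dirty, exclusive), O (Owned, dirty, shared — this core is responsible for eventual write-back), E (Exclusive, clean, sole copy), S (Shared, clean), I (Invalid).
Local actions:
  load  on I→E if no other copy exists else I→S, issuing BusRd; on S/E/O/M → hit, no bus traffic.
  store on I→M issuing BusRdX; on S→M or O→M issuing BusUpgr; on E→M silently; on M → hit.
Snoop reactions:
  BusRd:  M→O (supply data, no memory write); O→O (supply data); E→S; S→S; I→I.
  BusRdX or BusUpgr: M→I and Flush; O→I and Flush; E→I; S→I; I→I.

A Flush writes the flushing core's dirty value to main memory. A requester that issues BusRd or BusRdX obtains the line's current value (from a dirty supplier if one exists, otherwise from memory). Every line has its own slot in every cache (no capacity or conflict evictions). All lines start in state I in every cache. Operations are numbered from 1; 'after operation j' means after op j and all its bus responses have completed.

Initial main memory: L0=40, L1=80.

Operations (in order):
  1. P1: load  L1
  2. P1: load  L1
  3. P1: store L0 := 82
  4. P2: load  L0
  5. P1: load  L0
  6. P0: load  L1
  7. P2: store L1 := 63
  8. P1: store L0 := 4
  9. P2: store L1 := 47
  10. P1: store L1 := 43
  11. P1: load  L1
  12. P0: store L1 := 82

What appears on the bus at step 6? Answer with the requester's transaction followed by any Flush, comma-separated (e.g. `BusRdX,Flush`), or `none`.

[1] P1: load  L1 | P0:I, P1:E(80), P2:I | bus: BusRd
[2] P1: load  L1 | P0:I, P1:E(80), P2:I | bus: none
[3] P1: store L0 := 82 | P0:I, P1:M(82), P2:I | bus: BusRdX
[4] P2: load  L0 | P0:I, P1:O(82), P2:S(82) | bus: BusRd
[5] P1: load  L0 | P0:I, P1:O(82), P2:S(82) | bus: none
[6] P0: load  L1 | P0:S(80), P1:S(80), P2:I | bus: BusRd
[7] P2: store L1 := 63 | P0:I, P1:I, P2:M(63) | bus: BusRdX
[8] P1: store L0 := 4 | P0:I, P1:M(4), P2:I | bus: BusUpgr
[9] P2: store L1 := 47 | P0:I, P1:I, P2:M(47) | bus: none
[10] P1: store L1 := 43 | P0:I, P1:M(43), P2:I | bus: BusRdX,Flush
[11] P1: load  L1 | P0:I, P1:M(43), P2:I | bus: none
[12] P0: store L1 := 82 | P0:M(82), P1:I, P2:I | bus: BusRdX,Flush

bus = BusRd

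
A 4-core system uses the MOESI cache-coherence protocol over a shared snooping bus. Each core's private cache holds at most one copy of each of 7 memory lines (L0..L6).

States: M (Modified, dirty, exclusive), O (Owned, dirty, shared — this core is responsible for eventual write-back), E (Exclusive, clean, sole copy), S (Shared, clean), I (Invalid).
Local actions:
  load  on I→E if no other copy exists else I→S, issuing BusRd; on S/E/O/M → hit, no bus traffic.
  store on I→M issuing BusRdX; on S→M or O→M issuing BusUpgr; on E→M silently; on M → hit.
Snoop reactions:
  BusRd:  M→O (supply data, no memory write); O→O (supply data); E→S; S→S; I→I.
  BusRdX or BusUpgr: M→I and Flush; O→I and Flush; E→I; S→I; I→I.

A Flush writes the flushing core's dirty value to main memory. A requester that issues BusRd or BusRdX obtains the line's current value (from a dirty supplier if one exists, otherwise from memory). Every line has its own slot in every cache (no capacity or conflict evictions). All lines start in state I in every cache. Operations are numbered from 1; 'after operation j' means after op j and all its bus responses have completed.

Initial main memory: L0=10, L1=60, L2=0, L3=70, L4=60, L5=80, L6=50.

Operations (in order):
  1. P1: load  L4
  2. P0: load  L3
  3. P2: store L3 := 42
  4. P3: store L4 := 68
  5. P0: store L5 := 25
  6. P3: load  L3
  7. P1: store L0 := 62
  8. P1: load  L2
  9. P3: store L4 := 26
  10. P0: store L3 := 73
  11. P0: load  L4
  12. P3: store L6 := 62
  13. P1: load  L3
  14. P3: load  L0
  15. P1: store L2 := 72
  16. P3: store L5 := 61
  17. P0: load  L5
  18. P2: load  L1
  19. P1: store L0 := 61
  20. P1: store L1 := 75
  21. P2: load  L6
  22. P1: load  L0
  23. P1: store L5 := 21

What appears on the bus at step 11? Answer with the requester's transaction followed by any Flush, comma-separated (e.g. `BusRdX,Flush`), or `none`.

step 1: P1: load  L4  ⟶  IEII  (L4)  txn=BusRd  M[L4]=60
step 2: P0: load  L3  ⟶  EIII  (L3)  txn=BusRd  M[L3]=70
step 3: P2: store L3 := 42  ⟶  IIMI  (L3)  txn=BusRdX  M[L3]=70
step 4: P3: store L4 := 68  ⟶  IIIM  (L4)  txn=BusRdX  M[L4]=60
step 5: P0: store L5 := 25  ⟶  MIII  (L5)  txn=BusRdX  M[L5]=80
step 6: P3: load  L3  ⟶  IIOS  (L3)  txn=BusRd  M[L3]=70
step 7: P1: store L0 := 62  ⟶  IMII  (L0)  txn=BusRdX  M[L0]=10
step 8: P1: load  L2  ⟶  IEII  (L2)  txn=BusRd  M[L2]=0
step 9: P3: store L4 := 26  ⟶  IIIM  (L4)  txn=∅  M[L4]=60
step 10: P0: store L3 := 73  ⟶  MIII  (L3)  txn=BusRdX+Flush  M[L3]=42
step 11: P0: load  L4  ⟶  SIIO  (L4)  txn=BusRd  M[L4]=60
step 12: P3: store L6 := 62  ⟶  IIIM  (L6)  txn=BusRdX  M[L6]=50
step 13: P1: load  L3  ⟶  OSII  (L3)  txn=BusRd  M[L3]=42
step 14: P3: load  L0  ⟶  IOIS  (L0)  txn=BusRd  M[L0]=10
step 15: P1: store L2 := 72  ⟶  IMII  (L2)  txn=∅  M[L2]=0
step 16: P3: store L5 := 61  ⟶  IIIM  (L5)  txn=BusRdX+Flush  M[L5]=25
step 17: P0: load  L5  ⟶  SIIO  (L5)  txn=BusRd  M[L5]=25
step 18: P2: load  L1  ⟶  IIEI  (L1)  txn=BusRd  M[L1]=60
step 19: P1: store L0 := 61  ⟶  IMII  (L0)  txn=BusUpgr  M[L0]=10
step 20: P1: store L1 := 75  ⟶  IMII  (L1)  txn=BusRdX  M[L1]=60
step 21: P2: load  L6  ⟶  IISO  (L6)  txn=BusRd  M[L6]=50
step 22: P1: load  L0  ⟶  IMII  (L0)  txn=∅  M[L0]=10
step 23: P1: store L5 := 21  ⟶  IMII  (L5)  txn=BusRdX+Flush  M[L5]=61

bus = BusRd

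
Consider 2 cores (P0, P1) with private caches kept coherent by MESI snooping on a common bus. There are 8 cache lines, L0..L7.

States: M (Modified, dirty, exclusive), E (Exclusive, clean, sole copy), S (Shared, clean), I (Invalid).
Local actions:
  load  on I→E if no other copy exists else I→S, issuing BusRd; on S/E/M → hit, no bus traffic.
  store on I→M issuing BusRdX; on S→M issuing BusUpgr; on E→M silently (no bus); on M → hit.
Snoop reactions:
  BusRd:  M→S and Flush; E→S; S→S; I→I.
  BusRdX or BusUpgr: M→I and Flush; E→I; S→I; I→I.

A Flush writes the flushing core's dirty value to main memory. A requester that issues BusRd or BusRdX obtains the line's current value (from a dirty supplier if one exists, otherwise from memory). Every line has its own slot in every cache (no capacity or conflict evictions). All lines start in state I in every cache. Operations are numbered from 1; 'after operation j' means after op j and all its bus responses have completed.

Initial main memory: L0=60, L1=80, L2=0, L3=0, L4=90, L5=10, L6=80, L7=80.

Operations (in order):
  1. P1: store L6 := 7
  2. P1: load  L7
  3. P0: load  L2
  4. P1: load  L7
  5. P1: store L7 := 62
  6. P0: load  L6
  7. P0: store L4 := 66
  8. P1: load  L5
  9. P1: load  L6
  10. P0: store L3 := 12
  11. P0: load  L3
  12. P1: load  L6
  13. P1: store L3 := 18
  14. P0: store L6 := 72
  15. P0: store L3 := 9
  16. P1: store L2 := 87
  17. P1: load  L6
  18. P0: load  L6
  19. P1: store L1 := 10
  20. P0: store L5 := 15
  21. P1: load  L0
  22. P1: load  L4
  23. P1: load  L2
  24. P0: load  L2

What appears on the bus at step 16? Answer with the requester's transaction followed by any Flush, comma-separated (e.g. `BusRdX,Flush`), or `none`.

bus = BusRdX

  op1 P1: store L6 := 7 → I/M on L6; bus BusRdX; mem=80
  op2 P1: load  L7 → I/E on L7; bus BusRd; mem=80
  op3 P0: load  L2 → E/I on L2; bus BusRd; mem=0
  op4 P1: load  L7 → I/E on L7; bus (none); mem=80
  op5 P1: store L7 := 62 → I/M on L7; bus (none); mem=80
  op6 P0: load  L6 → S/S on L6; bus BusRd Flush; mem=7
  op7 P0: store L4 := 66 → M/I on L4; bus BusRdX; mem=90
  op8 P1: load  L5 → I/E on L5; bus BusRd; mem=10
  op9 P1: load  L6 → S/S on L6; bus (none); mem=7
  op10 P0: store L3 := 12 → M/I on L3; bus BusRdX; mem=0
  op11 P0: load  L3 → M/I on L3; bus (none); mem=0
  op12 P1: load  L6 → S/S on L6; bus (none); mem=7
  op13 P1: store L3 := 18 → I/M on L3; bus BusRdX Flush; mem=12
  op14 P0: store L6 := 72 → M/I on L6; bus BusUpgr; mem=7
  op15 P0: store L3 := 9 → M/I on L3; bus BusRdX Flush; mem=18
  op16 P1: store L2 := 87 → I/M on L2; bus BusRdX; mem=0
  op17 P1: load  L6 → S/S on L6; bus BusRd Flush; mem=72
  op18 P0: load  L6 → S/S on L6; bus (none); mem=72
  op19 P1: store L1 := 10 → I/M on L1; bus BusRdX; mem=80
  op20 P0: store L5 := 15 → M/I on L5; bus BusRdX; mem=10
  op21 P1: load  L0 → I/E on L0; bus BusRd; mem=60
  op22 P1: load  L4 → S/S on L4; bus BusRd Flush; mem=66
  op23 P1: load  L2 → I/M on L2; bus (none); mem=0
  op24 P0: load  L2 → S/S on L2; bus BusRd Flush; mem=87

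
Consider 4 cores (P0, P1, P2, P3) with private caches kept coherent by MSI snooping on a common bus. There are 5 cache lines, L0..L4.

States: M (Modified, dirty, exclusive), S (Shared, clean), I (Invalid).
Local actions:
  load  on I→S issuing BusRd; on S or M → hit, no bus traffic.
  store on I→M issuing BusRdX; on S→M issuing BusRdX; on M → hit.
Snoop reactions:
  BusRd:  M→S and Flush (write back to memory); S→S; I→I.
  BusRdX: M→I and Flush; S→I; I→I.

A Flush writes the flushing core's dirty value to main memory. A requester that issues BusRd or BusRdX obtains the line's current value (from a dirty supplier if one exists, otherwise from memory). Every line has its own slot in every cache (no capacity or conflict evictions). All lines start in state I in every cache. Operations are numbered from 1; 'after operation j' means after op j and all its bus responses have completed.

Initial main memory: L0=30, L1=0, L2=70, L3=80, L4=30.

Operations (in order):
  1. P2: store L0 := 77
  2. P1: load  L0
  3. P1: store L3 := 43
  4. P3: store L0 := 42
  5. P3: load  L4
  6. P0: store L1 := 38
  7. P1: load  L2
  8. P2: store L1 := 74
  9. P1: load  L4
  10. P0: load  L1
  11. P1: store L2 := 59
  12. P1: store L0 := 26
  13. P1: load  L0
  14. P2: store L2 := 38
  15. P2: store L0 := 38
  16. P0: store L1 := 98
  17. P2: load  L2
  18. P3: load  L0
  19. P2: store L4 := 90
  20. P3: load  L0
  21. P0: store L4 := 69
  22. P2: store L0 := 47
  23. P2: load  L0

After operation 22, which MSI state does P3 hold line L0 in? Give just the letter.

state = I

1. P2: store L0 := 77  bus=[BusRdX]  L0: P0=I P1=I P2=M P3=I  mem[L0]=30
2. P1: load  L0  bus=[BusRd,Flush]  L0: P0=I P1=S P2=S P3=I  mem[L0]=77
3. P1: store L3 := 43  bus=[BusRdX]  L3: P0=I P1=M P2=I P3=I  mem[L3]=80
4. P3: store L0 := 42  bus=[BusRdX]  L0: P0=I P1=I P2=I P3=M  mem[L0]=77
5. P3: load  L4  bus=[BusRd]  L4: P0=I P1=I P2=I P3=S  mem[L4]=30
6. P0: store L1 := 38  bus=[BusRdX]  L1: P0=M P1=I P2=I P3=I  mem[L1]=0
7. P1: load  L2  bus=[BusRd]  L2: P0=I P1=S P2=I P3=I  mem[L2]=70
8. P2: store L1 := 74  bus=[BusRdX,Flush]  L1: P0=I P1=I P2=M P3=I  mem[L1]=38
9. P1: load  L4  bus=[BusRd]  L4: P0=I P1=S P2=I P3=S  mem[L4]=30
10. P0: load  L1  bus=[BusRd,Flush]  L1: P0=S P1=I P2=S P3=I  mem[L1]=74
11. P1: store L2 := 59  bus=[BusRdX]  L2: P0=I P1=M P2=I P3=I  mem[L2]=70
12. P1: store L0 := 26  bus=[BusRdX,Flush]  L0: P0=I P1=M P2=I P3=I  mem[L0]=42
13. P1: load  L0  bus=[-]  L0: P0=I P1=M P2=I P3=I  mem[L0]=42
14. P2: store L2 := 38  bus=[BusRdX,Flush]  L2: P0=I P1=I P2=M P3=I  mem[L2]=59
15. P2: store L0 := 38  bus=[BusRdX,Flush]  L0: P0=I P1=I P2=M P3=I  mem[L0]=26
16. P0: store L1 := 98  bus=[BusRdX]  L1: P0=M P1=I P2=I P3=I  mem[L1]=74
17. P2: load  L2  bus=[-]  L2: P0=I P1=I P2=M P3=I  mem[L2]=59
18. P3: load  L0  bus=[BusRd,Flush]  L0: P0=I P1=I P2=S P3=S  mem[L0]=38
19. P2: store L4 := 90  bus=[BusRdX]  L4: P0=I P1=I P2=M P3=I  mem[L4]=30
20. P3: load  L0  bus=[-]  L0: P0=I P1=I P2=S P3=S  mem[L0]=38
21. P0: store L4 := 69  bus=[BusRdX,Flush]  L4: P0=M P1=I P2=I P3=I  mem[L4]=90
22. P2: store L0 := 47  bus=[BusRdX]  L0: P0=I P1=I P2=M P3=I  mem[L0]=38
23. P2: load  L0  bus=[-]  L0: P0=I P1=I P2=M P3=I  mem[L0]=38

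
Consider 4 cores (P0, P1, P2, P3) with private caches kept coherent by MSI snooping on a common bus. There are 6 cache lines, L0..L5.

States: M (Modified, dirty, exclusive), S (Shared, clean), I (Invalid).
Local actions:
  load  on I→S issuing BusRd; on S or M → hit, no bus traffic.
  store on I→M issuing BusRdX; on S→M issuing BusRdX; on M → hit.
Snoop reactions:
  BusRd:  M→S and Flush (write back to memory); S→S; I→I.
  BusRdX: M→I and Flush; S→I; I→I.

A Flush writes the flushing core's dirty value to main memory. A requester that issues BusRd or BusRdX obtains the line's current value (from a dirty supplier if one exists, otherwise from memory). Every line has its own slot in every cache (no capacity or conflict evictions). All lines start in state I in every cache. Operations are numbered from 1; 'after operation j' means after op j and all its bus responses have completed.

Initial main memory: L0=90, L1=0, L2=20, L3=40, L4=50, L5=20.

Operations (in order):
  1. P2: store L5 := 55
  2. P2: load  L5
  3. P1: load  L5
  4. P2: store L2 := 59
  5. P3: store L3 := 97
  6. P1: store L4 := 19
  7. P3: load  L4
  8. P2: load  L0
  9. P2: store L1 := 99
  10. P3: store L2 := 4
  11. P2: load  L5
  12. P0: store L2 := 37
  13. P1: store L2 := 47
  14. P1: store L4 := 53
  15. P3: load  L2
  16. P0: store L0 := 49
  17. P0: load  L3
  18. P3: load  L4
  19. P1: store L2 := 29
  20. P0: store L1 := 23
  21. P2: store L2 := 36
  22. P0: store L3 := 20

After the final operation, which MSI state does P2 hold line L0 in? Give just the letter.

1. P2: store L5 := 55  bus=[BusRdX]  L5: P0=I P1=I P2=M P3=I  mem[L5]=20
2. P2: load  L5  bus=[-]  L5: P0=I P1=I P2=M P3=I  mem[L5]=20
3. P1: load  L5  bus=[BusRd,Flush]  L5: P0=I P1=S P2=S P3=I  mem[L5]=55
4. P2: store L2 := 59  bus=[BusRdX]  L2: P0=I P1=I P2=M P3=I  mem[L2]=20
5. P3: store L3 := 97  bus=[BusRdX]  L3: P0=I P1=I P2=I P3=M  mem[L3]=40
6. P1: store L4 := 19  bus=[BusRdX]  L4: P0=I P1=M P2=I P3=I  mem[L4]=50
7. P3: load  L4  bus=[BusRd,Flush]  L4: P0=I P1=S P2=I P3=S  mem[L4]=19
8. P2: load  L0  bus=[BusRd]  L0: P0=I P1=I P2=S P3=I  mem[L0]=90
9. P2: store L1 := 99  bus=[BusRdX]  L1: P0=I P1=I P2=M P3=I  mem[L1]=0
10. P3: store L2 := 4  bus=[BusRdX,Flush]  L2: P0=I P1=I P2=I P3=M  mem[L2]=59
11. P2: load  L5  bus=[-]  L5: P0=I P1=S P2=S P3=I  mem[L5]=55
12. P0: store L2 := 37  bus=[BusRdX,Flush]  L2: P0=M P1=I P2=I P3=I  mem[L2]=4
13. P1: store L2 := 47  bus=[BusRdX,Flush]  L2: P0=I P1=M P2=I P3=I  mem[L2]=37
14. P1: store L4 := 53  bus=[BusRdX]  L4: P0=I P1=M P2=I P3=I  mem[L4]=19
15. P3: load  L2  bus=[BusRd,Flush]  L2: P0=I P1=S P2=I P3=S  mem[L2]=47
16. P0: store L0 := 49  bus=[BusRdX]  L0: P0=M P1=I P2=I P3=I  mem[L0]=90
17. P0: load  L3  bus=[BusRd,Flush]  L3: P0=S P1=I P2=I P3=S  mem[L3]=97
18. P3: load  L4  bus=[BusRd,Flush]  L4: P0=I P1=S P2=I P3=S  mem[L4]=53
19. P1: store L2 := 29  bus=[BusRdX]  L2: P0=I P1=M P2=I P3=I  mem[L2]=47
20. P0: store L1 := 23  bus=[BusRdX,Flush]  L1: P0=M P1=I P2=I P3=I  mem[L1]=99
21. P2: store L2 := 36  bus=[BusRdX,Flush]  L2: P0=I P1=I P2=M P3=I  mem[L2]=29
22. P0: store L3 := 20  bus=[BusRdX]  L3: P0=M P1=I P2=I P3=I  mem[L3]=97

state = I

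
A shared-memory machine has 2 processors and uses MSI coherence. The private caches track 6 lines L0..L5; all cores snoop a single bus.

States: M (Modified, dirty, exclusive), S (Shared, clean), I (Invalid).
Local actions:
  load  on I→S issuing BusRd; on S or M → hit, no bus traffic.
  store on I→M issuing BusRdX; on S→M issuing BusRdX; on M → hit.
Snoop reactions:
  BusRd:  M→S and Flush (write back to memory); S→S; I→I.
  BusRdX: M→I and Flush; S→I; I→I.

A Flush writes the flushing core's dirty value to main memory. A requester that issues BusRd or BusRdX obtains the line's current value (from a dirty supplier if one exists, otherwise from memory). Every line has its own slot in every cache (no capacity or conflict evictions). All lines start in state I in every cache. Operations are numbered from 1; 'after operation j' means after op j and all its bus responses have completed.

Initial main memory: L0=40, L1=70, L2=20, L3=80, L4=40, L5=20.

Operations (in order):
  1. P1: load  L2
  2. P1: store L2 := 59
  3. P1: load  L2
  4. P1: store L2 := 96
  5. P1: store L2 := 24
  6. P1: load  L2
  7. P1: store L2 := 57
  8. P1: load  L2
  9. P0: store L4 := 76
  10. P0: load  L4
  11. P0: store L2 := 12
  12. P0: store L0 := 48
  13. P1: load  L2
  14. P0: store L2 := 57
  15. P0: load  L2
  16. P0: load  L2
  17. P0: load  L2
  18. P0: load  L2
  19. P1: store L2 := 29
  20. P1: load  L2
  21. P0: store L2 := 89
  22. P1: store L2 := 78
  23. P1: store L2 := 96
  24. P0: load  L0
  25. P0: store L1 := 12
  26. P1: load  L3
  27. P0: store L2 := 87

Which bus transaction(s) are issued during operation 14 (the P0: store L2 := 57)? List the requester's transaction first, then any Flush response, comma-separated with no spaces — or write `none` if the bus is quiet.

  op1 P1: load  L2 → I/S on L2; bus BusRd; mem=20
  op2 P1: store L2 := 59 → I/M on L2; bus BusRdX; mem=20
  op3 P1: load  L2 → I/M on L2; bus (none); mem=20
  op4 P1: store L2 := 96 → I/M on L2; bus (none); mem=20
  op5 P1: store L2 := 24 → I/M on L2; bus (none); mem=20
  op6 P1: load  L2 → I/M on L2; bus (none); mem=20
  op7 P1: store L2 := 57 → I/M on L2; bus (none); mem=20
  op8 P1: load  L2 → I/M on L2; bus (none); mem=20
  op9 P0: store L4 := 76 → M/I on L4; bus BusRdX; mem=40
  op10 P0: load  L4 → M/I on L4; bus (none); mem=40
  op11 P0: store L2 := 12 → M/I on L2; bus BusRdX Flush; mem=57
  op12 P0: store L0 := 48 → M/I on L0; bus BusRdX; mem=40
  op13 P1: load  L2 → S/S on L2; bus BusRd Flush; mem=12
  op14 P0: store L2 := 57 → M/I on L2; bus BusRdX; mem=12
  op15 P0: load  L2 → M/I on L2; bus (none); mem=12
  op16 P0: load  L2 → M/I on L2; bus (none); mem=12
  op17 P0: load  L2 → M/I on L2; bus (none); mem=12
  op18 P0: load  L2 → M/I on L2; bus (none); mem=12
  op19 P1: store L2 := 29 → I/M on L2; bus BusRdX Flush; mem=57
  op20 P1: load  L2 → I/M on L2; bus (none); mem=57
  op21 P0: store L2 := 89 → M/I on L2; bus BusRdX Flush; mem=29
  op22 P1: store L2 := 78 → I/M on L2; bus BusRdX Flush; mem=89
  op23 P1: store L2 := 96 → I/M on L2; bus (none); mem=89
  op24 P0: load  L0 → M/I on L0; bus (none); mem=40
  op25 P0: store L1 := 12 → M/I on L1; bus BusRdX; mem=70
  op26 P1: load  L3 → I/S on L3; bus BusRd; mem=80
  op27 P0: store L2 := 87 → M/I on L2; bus BusRdX Flush; mem=96

bus = BusRdX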